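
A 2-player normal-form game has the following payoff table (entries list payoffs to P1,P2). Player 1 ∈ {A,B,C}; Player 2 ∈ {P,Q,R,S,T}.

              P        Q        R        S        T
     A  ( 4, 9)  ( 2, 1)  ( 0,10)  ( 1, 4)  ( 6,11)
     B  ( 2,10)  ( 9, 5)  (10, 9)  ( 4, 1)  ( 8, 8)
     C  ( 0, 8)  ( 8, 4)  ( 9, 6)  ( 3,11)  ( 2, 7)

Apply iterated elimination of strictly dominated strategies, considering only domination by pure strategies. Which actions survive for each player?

Remaining: P1:{A,B} P2:{P,R,T}

P1 drop C (B beats it: P:2>0 Q:9>8 R:10>9 S:4>3 T:8>2)
P2 drop Q (P beats it: A:9>1 B:10>5)
P2 drop S (P beats it: A:9>4 B:10>1)
P1→{A,B} P2→{P,R,T}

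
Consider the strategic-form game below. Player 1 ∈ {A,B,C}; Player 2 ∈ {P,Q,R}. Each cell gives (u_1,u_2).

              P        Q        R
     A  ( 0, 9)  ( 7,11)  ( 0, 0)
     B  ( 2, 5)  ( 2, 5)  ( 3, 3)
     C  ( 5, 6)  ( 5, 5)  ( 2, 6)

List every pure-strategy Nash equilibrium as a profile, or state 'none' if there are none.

PSNE = {(A,Q), (C,P)}

(A,P): not NE [P1→C gives 5>0; P2→Q gives 11>9]
(A,Q): NE
(A,R): not NE [P1→B gives 3>0; P2→Q gives 11>0]
(B,P): not NE [P1→C gives 5>2]
(B,Q): not NE [P1→A gives 7>2]
(B,R): not NE [P2→Q gives 5>3]
(C,P): NE
(C,Q): not NE [P1→A gives 7>5; P2→R gives 6>5]
(C,R): not NE [P1→B gives 3>2]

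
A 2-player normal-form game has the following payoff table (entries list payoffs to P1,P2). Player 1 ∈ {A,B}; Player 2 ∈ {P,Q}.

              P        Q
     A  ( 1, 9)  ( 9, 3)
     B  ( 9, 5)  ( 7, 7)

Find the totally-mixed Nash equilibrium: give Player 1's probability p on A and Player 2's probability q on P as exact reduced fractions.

p=1/4, q=1/5

P1 indiff ⇒ q·1+(1-q)·9 = q·9+(1-q)·7 ⇒ q(-8) = (1-q)(-2) ⇒ q = 1/5
P2 indiff ⇒ p·9+(1-p)·5 = p·3+(1-p)·7 ⇒ p(6) = (1-p)(2) ⇒ p = 1/4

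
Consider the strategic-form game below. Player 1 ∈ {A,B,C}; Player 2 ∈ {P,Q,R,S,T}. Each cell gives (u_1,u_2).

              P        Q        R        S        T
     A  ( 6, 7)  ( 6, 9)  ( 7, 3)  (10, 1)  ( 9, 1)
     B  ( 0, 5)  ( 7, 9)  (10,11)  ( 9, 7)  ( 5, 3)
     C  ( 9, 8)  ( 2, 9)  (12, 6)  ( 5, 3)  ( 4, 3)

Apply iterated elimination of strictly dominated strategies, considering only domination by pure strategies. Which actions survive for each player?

P2 drop P (Q beats it: A:9>7 B:9>5 C:9>8)
P2 drop S (Q beats it: A:9>1 B:9>7 C:9>3)
P2 drop T (Q beats it: A:9>1 B:9>3 C:9>3)
P1 drop A (B beats it: Q:7>6 R:10>7)
P1→{B,C} P2→{Q,R}

IESDS → P1:{B,C} P2:{Q,R}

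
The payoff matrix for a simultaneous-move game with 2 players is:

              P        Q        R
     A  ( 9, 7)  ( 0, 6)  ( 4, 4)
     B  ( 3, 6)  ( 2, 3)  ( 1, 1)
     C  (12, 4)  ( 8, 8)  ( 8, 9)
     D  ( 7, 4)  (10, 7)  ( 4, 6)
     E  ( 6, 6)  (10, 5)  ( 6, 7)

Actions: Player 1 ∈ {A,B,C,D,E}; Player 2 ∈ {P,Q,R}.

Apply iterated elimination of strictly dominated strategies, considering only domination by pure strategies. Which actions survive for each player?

P1 drop A (C beats it: P:12>9 Q:8>0 R:8>4)
P1 drop B (C beats it: P:12>3 Q:8>2 R:8>1)
P2 drop P (R beats it: C:9>4 D:6>4 E:7>6)
P1→{C,D,E} P2→{Q,R}

Survivors P1:{C,D,E} P2:{Q,R}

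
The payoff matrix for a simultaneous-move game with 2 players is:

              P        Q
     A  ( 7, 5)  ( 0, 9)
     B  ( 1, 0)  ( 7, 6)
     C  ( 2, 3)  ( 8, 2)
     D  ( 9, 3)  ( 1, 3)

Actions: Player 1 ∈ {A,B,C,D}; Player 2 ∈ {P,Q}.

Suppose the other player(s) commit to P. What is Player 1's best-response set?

BR_1 = {D}

u_1(A vs P) = 7
u_1(B vs P) = 1
u_1(C vs P) = 2
u_1(D vs P) = 9
max payoff 9 at {D}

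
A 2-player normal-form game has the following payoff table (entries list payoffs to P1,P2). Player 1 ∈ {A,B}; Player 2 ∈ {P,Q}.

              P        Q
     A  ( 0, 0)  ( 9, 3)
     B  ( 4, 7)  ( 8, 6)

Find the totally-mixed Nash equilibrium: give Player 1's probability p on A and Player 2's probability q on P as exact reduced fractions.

P1 mixes 1/4 on A; P2 mixes 1/5 on P

P1 indiff ⇒ q·0+(1-q)·9 = q·4+(1-q)·8 ⇒ q(-4) = (1-q)(-1) ⇒ q = 1/5
P2 indiff ⇒ p·0+(1-p)·7 = p·3+(1-p)·6 ⇒ p(-3) = (1-p)(-1) ⇒ p = 1/4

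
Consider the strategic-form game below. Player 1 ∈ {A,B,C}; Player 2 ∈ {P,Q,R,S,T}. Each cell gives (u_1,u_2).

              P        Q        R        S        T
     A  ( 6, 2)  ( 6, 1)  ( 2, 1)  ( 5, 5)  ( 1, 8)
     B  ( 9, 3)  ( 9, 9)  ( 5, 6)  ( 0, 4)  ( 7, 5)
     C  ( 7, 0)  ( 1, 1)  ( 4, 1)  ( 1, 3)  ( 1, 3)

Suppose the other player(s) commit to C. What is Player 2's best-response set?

P2 best: {S,T}

u_2(P vs C) = 0
u_2(Q vs C) = 1
u_2(R vs C) = 1
u_2(S vs C) = 3
u_2(T vs C) = 3
max payoff 3 at {S,T}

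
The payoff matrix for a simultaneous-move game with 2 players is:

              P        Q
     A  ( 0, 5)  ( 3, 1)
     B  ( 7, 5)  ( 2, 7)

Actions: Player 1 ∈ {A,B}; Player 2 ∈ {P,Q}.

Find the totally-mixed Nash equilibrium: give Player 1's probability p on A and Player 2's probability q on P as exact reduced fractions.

P1 indiff ⇒ q·0+(1-q)·3 = q·7+(1-q)·2 ⇒ q(-7) = (1-q)(-1) ⇒ q = 1/8
P2 indiff ⇒ p·5+(1-p)·5 = p·1+(1-p)·7 ⇒ p(4) = (1-p)(2) ⇒ p = 1/3

(p,q) = (1/3, 1/8)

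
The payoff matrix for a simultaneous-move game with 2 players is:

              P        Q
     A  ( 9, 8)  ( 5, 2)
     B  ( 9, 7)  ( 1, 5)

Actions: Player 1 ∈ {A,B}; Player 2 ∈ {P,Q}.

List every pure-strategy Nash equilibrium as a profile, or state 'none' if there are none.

PSNE = {(A,P), (B,P)}

(A,P): NE
(A,Q): not NE [P2→P gives 8>2]
(B,P): NE
(B,Q): not NE [P1→A gives 5>1; P2→P gives 7>5]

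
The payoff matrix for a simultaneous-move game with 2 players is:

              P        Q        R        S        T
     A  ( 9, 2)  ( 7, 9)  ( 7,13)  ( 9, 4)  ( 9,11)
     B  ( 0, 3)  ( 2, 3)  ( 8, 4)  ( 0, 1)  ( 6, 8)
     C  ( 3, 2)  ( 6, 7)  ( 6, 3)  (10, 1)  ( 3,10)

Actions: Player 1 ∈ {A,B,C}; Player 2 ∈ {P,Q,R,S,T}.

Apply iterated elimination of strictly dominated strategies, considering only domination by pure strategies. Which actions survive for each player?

P2 drop P (R beats it: A:13>2 B:4>3 C:3>2)
P2 drop Q (T beats it: A:11>9 B:8>3 C:10>7)
P2 drop S (R beats it: A:13>4 B:4>1 C:3>1)
P1 drop C (A beats it: R:7>6 T:9>3)
P1→{A,B} P2→{R,T}

IESDS → P1:{A,B} P2:{R,T}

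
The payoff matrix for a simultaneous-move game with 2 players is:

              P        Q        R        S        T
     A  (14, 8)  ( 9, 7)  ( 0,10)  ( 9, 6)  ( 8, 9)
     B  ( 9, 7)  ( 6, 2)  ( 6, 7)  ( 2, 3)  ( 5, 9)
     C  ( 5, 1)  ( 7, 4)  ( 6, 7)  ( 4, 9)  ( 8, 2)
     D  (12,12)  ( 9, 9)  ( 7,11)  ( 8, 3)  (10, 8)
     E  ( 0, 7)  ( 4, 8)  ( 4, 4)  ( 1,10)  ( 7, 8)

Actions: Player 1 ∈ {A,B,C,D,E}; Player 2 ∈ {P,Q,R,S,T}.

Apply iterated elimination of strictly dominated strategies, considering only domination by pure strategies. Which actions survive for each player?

IESDS → P1:{A,D} P2:{P,R}

P1 drop B (D beats it: P:12>9 Q:9>6 R:7>6 S:8>2 T:10>5)
P1 drop C (D beats it: P:12>5 Q:9>7 R:7>6 S:8>4 T:10>8)
P1 drop E (D beats it: P:12>0 Q:9>4 R:7>4 S:8>1 T:10>7)
P2 drop Q (P beats it: A:8>7 D:12>9)
P2 drop S (P beats it: A:8>6 D:12>3)
P2 drop T (R beats it: A:10>9 D:11>8)
P1→{A,D} P2→{P,R}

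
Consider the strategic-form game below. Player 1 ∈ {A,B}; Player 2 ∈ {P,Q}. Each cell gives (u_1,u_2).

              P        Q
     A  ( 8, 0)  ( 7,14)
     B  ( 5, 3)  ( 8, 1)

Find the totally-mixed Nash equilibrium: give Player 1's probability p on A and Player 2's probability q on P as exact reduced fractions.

P1 mixes 1/8 on A; P2 mixes 1/4 on P

P1 indiff ⇒ q·8+(1-q)·7 = q·5+(1-q)·8 ⇒ q(3) = (1-q)(1) ⇒ q = 1/4
P2 indiff ⇒ p·0+(1-p)·3 = p·14+(1-p)·1 ⇒ p(-14) = (1-p)(-2) ⇒ p = 1/8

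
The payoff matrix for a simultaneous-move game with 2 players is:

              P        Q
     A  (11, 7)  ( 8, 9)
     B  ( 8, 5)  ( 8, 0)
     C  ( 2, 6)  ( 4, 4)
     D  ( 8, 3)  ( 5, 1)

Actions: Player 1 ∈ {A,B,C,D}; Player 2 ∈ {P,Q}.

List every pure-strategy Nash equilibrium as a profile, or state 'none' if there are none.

Nash profiles: (A,Q)

(A,P): not NE [P2→Q gives 9>7]
(A,Q): NE
(B,P): not NE [P1→A gives 11>8]
(B,Q): not NE [P2→P gives 5>0]
(C,P): not NE [P1→A gives 11>2]
(C,Q): not NE [P1→B gives 8>4; P2→P gives 6>4]
(D,P): not NE [P1→A gives 11>8]
(D,Q): not NE [P1→B gives 8>5; P2→P gives 3>1]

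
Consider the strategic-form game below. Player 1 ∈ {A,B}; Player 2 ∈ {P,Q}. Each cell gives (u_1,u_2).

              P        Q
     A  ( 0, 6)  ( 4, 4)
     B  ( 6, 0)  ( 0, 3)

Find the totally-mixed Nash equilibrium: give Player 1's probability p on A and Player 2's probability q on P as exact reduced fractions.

P1 indiff ⇒ q·0+(1-q)·4 = q·6+(1-q)·0 ⇒ q(-6) = (1-q)(-4) ⇒ q = 2/5
P2 indiff ⇒ p·6+(1-p)·0 = p·4+(1-p)·3 ⇒ p(2) = (1-p)(3) ⇒ p = 3/5

P1 mixes 3/5 on A; P2 mixes 2/5 on P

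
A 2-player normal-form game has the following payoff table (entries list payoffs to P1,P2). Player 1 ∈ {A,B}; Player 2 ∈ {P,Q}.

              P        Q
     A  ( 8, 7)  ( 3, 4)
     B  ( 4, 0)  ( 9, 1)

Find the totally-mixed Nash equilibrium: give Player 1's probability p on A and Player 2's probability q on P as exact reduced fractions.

P1 indiff ⇒ q·8+(1-q)·3 = q·4+(1-q)·9 ⇒ q(4) = (1-q)(6) ⇒ q = 3/5
P2 indiff ⇒ p·7+(1-p)·0 = p·4+(1-p)·1 ⇒ p(3) = (1-p)(1) ⇒ p = 1/4

P1 mixes 1/4 on A; P2 mixes 3/5 on P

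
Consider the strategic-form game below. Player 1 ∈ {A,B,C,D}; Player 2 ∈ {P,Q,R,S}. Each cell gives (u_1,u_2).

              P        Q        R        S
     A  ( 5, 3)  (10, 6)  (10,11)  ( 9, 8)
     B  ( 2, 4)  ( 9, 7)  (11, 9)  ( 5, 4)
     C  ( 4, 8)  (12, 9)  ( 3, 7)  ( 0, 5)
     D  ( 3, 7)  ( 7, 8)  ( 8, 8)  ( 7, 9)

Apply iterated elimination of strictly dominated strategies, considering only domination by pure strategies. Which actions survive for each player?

P1 drop D (A beats it: P:5>3 Q:10>7 R:10>8 S:9>7)
P2 drop P (Q beats it: A:6>3 B:7>4 C:9>8)
P2 drop S (R beats it: A:11>8 B:9>4 C:7>5)
P1→{A,B,C} P2→{Q,R}

Survivors P1:{A,B,C} P2:{Q,R}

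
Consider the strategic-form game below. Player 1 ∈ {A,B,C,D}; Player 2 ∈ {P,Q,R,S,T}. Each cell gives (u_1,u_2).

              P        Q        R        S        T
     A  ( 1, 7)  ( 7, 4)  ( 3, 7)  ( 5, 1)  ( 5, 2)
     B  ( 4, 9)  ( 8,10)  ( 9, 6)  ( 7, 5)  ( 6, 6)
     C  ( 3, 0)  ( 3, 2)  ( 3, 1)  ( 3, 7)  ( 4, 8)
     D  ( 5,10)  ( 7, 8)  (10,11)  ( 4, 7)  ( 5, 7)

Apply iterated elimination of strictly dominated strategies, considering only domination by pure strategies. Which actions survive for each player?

Survivors P1:{B,D} P2:{P,Q,R}

P1 drop A (B beats it: P:4>1 Q:8>7 R:9>3 S:7>5 T:6>5)
P1 drop C (B beats it: P:4>3 Q:8>3 R:9>3 S:7>3 T:6>4)
P2 drop S (P beats it: B:9>5 D:10>7)
P2 drop T (P beats it: B:9>6 D:10>7)
P1→{B,D} P2→{P,Q,R}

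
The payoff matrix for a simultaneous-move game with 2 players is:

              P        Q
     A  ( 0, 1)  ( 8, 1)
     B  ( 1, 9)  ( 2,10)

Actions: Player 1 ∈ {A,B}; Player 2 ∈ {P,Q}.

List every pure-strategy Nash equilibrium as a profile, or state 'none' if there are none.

NE set: (A,Q)

(A,P): not NE [P1→B gives 1>0]
(A,Q): NE
(B,P): not NE [P2→Q gives 10>9]
(B,Q): not NE [P1→A gives 8>2]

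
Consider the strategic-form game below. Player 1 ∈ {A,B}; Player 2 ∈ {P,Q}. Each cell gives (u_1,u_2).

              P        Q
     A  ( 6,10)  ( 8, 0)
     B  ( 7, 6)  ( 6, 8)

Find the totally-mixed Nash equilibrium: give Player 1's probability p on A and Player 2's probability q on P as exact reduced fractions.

p=1/6, q=2/3

P1 indiff ⇒ q·6+(1-q)·8 = q·7+(1-q)·6 ⇒ q(-1) = (1-q)(-2) ⇒ q = 2/3
P2 indiff ⇒ p·10+(1-p)·6 = p·0+(1-p)·8 ⇒ p(10) = (1-p)(2) ⇒ p = 1/6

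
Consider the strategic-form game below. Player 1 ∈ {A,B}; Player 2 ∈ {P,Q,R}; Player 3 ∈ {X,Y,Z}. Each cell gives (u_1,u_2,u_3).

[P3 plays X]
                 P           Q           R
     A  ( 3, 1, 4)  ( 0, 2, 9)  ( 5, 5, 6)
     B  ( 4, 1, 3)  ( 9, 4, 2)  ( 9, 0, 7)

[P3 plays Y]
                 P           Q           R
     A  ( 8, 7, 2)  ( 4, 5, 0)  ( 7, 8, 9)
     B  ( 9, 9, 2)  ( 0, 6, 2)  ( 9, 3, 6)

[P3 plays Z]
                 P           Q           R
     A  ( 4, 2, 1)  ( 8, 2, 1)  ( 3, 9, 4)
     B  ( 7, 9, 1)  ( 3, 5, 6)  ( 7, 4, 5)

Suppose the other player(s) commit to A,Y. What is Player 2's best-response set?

u_2(P vs A,Y) = 7
u_2(Q vs A,Y) = 5
u_2(R vs A,Y) = 8
max payoff 8 at {R}

BR_2 = {R}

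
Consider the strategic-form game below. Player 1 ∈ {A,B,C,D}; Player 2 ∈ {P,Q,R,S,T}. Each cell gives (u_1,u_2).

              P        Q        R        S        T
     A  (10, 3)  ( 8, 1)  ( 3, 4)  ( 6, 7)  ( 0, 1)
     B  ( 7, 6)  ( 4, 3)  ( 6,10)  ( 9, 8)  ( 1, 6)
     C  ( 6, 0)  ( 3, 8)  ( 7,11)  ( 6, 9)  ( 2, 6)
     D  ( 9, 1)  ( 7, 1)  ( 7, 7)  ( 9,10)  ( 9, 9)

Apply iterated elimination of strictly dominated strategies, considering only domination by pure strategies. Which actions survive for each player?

P2 drop P (R beats it: A:4>3 B:10>6 C:11>0 D:7>1)
P2 drop Q (R beats it: A:4>1 B:10>3 C:11>8 D:7>1)
P1 drop A (B beats it: R:6>3 S:9>6 T:1>0)
P2 drop T (S beats it: B:8>6 C:9>6 D:10>9)
P1→{B,C,D} P2→{R,S}

Remaining: P1:{B,C,D} P2:{R,S}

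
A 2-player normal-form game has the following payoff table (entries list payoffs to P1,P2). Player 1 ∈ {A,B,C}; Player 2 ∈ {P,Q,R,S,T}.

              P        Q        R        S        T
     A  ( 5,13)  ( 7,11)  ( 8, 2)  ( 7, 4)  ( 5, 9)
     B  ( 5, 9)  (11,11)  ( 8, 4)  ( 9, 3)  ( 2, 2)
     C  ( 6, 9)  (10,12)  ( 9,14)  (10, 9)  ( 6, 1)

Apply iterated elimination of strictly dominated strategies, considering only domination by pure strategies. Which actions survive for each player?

P1 drop A (C beats it: P:6>5 Q:10>7 R:9>8 S:10>7 T:6>5)
P2 drop P (Q beats it: B:11>9 C:12>9)
P2 drop S (Q beats it: B:11>3 C:12>9)
P2 drop T (Q beats it: B:11>2 C:12>1)
P1→{B,C} P2→{Q,R}

Survivors P1:{B,C} P2:{Q,R}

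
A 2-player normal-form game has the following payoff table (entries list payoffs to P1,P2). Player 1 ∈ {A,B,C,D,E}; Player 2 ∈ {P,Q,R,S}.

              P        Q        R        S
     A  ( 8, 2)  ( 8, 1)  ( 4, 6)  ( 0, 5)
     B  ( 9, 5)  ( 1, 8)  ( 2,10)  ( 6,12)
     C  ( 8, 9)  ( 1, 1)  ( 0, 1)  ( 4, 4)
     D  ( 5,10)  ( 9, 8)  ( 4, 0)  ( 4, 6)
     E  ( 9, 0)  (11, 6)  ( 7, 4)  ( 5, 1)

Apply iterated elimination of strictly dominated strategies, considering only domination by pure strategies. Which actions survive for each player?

P1 drop A (E beats it: P:9>8 Q:11>8 R:7>4 S:5>0)
P1 drop C (E beats it: P:9>8 Q:11>1 R:7>0 S:5>4)
P1 drop D (E beats it: P:9>5 Q:11>9 R:7>4 S:5>4)
P2 drop P (Q beats it: B:8>5 E:6>0)
P1→{B,E} P2→{Q,R,S}

Remaining: P1:{B,E} P2:{Q,R,S}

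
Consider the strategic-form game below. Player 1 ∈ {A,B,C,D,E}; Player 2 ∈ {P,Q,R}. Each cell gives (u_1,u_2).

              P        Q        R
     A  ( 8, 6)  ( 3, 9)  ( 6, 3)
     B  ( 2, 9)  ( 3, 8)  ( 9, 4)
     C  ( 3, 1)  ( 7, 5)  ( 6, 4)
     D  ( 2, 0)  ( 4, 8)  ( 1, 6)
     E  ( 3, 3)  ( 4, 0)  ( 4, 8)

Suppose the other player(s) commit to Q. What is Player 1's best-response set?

u_1(A vs Q) = 3
u_1(B vs Q) = 3
u_1(C vs Q) = 7
u_1(D vs Q) = 4
u_1(E vs Q) = 4
max payoff 7 at {C}

argmax u_1 = {C}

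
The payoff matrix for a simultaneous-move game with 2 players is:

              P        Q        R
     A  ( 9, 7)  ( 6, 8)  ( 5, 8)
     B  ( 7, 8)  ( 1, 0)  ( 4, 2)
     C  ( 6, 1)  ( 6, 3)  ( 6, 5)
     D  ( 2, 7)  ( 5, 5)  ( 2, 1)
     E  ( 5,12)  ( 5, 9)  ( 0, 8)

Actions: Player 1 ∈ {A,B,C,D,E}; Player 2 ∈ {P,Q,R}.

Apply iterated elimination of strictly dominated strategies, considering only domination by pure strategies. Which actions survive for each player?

P1 drop B (A beats it: P:9>7 Q:6>1 R:5>4)
P1 drop D (A beats it: P:9>2 Q:6>5 R:5>2)
P1 drop E (A beats it: P:9>5 Q:6>5 R:5>0)
P2 drop P (Q beats it: A:8>7 C:3>1)
P1→{A,C} P2→{Q,R}

IESDS → P1:{A,C} P2:{Q,R}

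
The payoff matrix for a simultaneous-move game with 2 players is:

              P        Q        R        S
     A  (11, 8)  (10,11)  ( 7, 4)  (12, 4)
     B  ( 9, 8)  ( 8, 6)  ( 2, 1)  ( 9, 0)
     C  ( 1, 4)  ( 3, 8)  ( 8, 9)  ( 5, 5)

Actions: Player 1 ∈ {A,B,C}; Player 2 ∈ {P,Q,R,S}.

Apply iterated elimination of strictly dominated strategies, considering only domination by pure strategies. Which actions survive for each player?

P1 drop B (A beats it: P:11>9 Q:10>8 R:7>2 S:12>9)
P2 drop P (Q beats it: A:11>8 C:8>4)
P2 drop S (Q beats it: A:11>4 C:8>5)
P1→{A,C} P2→{Q,R}

Survivors P1:{A,C} P2:{Q,R}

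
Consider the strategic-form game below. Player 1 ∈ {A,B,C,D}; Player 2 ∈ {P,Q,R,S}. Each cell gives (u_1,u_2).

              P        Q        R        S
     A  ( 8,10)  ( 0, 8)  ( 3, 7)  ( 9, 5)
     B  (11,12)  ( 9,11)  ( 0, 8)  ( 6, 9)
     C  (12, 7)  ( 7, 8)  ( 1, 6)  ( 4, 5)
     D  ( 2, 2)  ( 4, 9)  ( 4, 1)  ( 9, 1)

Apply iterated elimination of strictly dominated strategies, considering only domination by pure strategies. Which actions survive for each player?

Remaining: P1:{B,C} P2:{P,Q}

P2 drop R (P beats it: A:10>7 B:12>8 C:7>6 D:2>1)
P2 drop S (P beats it: A:10>5 B:12>9 C:7>5 D:2>1)
P1 drop A (B beats it: P:11>8 Q:9>0)
P1 drop D (B beats it: P:11>2 Q:9>4)
P1→{B,C} P2→{P,Q}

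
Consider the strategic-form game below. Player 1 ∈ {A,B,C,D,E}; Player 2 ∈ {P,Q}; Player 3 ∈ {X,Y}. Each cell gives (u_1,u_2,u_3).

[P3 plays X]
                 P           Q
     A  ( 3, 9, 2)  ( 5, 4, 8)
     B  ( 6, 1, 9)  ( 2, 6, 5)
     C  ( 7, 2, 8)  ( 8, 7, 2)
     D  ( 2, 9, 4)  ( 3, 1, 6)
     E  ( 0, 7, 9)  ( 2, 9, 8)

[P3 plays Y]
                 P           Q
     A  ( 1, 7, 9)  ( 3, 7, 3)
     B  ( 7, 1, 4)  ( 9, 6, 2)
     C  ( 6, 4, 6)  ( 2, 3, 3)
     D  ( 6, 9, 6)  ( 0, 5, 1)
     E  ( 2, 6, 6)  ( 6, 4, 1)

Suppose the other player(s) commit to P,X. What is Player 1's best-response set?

P1 best: {C}

u_1(A vs P,X) = 3
u_1(B vs P,X) = 6
u_1(C vs P,X) = 7
u_1(D vs P,X) = 2
u_1(E vs P,X) = 0
max payoff 7 at {C}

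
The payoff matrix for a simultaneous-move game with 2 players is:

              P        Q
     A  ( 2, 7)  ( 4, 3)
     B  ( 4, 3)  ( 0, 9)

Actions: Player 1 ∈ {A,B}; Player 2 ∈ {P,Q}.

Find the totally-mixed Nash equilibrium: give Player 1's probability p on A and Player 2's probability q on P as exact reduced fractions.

P1 mixes 3/5 on A; P2 mixes 2/3 on P

P1 indiff ⇒ q·2+(1-q)·4 = q·4+(1-q)·0 ⇒ q(-2) = (1-q)(-4) ⇒ q = 2/3
P2 indiff ⇒ p·7+(1-p)·3 = p·3+(1-p)·9 ⇒ p(4) = (1-p)(6) ⇒ p = 3/5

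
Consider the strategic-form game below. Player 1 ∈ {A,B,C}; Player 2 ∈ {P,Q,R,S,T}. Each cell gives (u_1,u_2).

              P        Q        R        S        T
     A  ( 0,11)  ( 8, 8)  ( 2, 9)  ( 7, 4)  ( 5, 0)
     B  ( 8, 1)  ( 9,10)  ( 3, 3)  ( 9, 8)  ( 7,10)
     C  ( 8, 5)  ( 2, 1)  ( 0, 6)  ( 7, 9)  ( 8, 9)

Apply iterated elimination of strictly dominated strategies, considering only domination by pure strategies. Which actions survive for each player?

P1 drop A (B beats it: P:8>0 Q:9>8 R:3>2 S:9>7 T:7>5)
P2 drop P (R beats it: B:3>1 C:6>5)
P2 drop R (S beats it: B:8>3 C:9>6)
P1→{B,C} P2→{Q,S,T}

Remaining: P1:{B,C} P2:{Q,S,T}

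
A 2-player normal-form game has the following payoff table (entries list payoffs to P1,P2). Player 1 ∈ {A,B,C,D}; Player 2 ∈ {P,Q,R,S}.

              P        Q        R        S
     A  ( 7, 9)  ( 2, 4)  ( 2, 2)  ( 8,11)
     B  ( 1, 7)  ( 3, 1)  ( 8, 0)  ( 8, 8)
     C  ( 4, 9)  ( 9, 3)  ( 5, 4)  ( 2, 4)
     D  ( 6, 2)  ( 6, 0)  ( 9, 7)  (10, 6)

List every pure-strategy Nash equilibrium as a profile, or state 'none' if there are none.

(A,P): not NE [P2→S gives 11>9]
(A,Q): not NE [P1→C gives 9>2; P2→S gives 11>4]
(A,R): not NE [P1→D gives 9>2; P2→S gives 11>2]
(A,S): not NE [P1→D gives 10>8]
(B,P): not NE [P1→A gives 7>1; P2→S gives 8>7]
(B,Q): not NE [P1→C gives 9>3; P2→S gives 8>1]
(B,R): not NE [P1→D gives 9>8; P2→S gives 8>0]
(B,S): not NE [P1→D gives 10>8]
(C,P): not NE [P1→A gives 7>4]
(C,Q): not NE [P2→P gives 9>3]
(C,R): not NE [P1→D gives 9>5; P2→P gives 9>4]
(C,S): not NE [P1→D gives 10>2; P2→P gives 9>4]
(D,P): not NE [P1→A gives 7>6; P2→R gives 7>2]
(D,Q): not NE [P1→C gives 9>6; P2→R gives 7>0]
(D,R): NE
(D,S): not NE [P2→R gives 7>6]

PSNE = {(D,R)}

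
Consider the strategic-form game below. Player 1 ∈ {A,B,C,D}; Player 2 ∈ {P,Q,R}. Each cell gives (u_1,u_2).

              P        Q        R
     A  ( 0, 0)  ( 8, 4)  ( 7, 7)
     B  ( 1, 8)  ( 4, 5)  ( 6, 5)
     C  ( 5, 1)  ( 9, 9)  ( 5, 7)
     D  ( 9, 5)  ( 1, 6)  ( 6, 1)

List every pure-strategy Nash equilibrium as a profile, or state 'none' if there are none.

NE set: (A,R), (C,Q)

(A,P): not NE [P1→D gives 9>0; P2→R gives 7>0]
(A,Q): not NE [P1→C gives 9>8; P2→R gives 7>4]
(A,R): NE
(B,P): not NE [P1→D gives 9>1]
(B,Q): not NE [P1→C gives 9>4; P2→P gives 8>5]
(B,R): not NE [P1→A gives 7>6; P2→P gives 8>5]
(C,P): not NE [P1→D gives 9>5; P2→Q gives 9>1]
(C,Q): NE
(C,R): not NE [P1→A gives 7>5; P2→Q gives 9>7]
(D,P): not NE [P2→Q gives 6>5]
(D,Q): not NE [P1→C gives 9>1]
(D,R): not NE [P1→A gives 7>6; P2→Q gives 6>1]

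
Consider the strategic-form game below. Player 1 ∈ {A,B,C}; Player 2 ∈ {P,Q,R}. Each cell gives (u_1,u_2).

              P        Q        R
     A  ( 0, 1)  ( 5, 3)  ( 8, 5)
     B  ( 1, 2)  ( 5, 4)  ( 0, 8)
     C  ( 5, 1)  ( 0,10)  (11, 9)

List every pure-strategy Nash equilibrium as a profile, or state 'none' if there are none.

No pure NE.

(A,P): not NE [P1→C gives 5>0; P2→R gives 5>1]
(A,Q): not NE [P2→R gives 5>3]
(A,R): not NE [P1→C gives 11>8]
(B,P): not NE [P1→C gives 5>1; P2→R gives 8>2]
(B,Q): not NE [P2→R gives 8>4]
(B,R): not NE [P1→C gives 11>0]
(C,P): not NE [P2→Q gives 10>1]
(C,Q): not NE [P1→B gives 5>0]
(C,R): not NE [P2→Q gives 10>9]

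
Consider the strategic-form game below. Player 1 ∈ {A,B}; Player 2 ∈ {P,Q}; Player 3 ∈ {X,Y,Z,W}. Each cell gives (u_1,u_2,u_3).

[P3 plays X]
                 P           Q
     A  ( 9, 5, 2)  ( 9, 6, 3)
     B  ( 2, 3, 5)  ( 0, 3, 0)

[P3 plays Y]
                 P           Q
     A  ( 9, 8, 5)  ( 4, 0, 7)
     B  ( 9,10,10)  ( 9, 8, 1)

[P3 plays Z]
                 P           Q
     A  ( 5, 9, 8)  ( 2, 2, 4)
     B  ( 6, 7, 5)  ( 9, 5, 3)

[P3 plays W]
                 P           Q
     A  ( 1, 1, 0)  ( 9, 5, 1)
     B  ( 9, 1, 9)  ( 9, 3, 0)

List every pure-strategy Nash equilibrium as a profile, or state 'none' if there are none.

PSNE = {(B,P,Y)}

(A,P,X): not NE [P2→Q gives 6>5; P3→Z gives 8>2]
(A,P,Y): not NE [P3→Z gives 8>5]
(A,P,Z): not NE [P1→B gives 6>5]
(A,P,W): not NE [P1→B gives 9>1; P2→Q gives 5>1; P3→Z gives 8>0]
(A,Q,X): not NE [P3→Y gives 7>3]
(A,Q,Y): not NE [P1→B gives 9>4; P2→P gives 8>0]
(A,Q,Z): not NE [P1→B gives 9>2; P2→P gives 9>2; P3→Y gives 7>4]
(A,Q,W): not NE [P3→Y gives 7>1]
(B,P,X): not NE [P1→A gives 9>2; P3→Y gives 10>5]
(B,P,Y): NE
(B,P,Z): not NE [P3→Y gives 10>5]
(B,P,W): not NE [P2→Q gives 3>1; P3→Y gives 10>9]
(B,Q,X): not NE [P1→A gives 9>0; P3→Z gives 3>0]
(B,Q,Y): not NE [P2→P gives 10>8; P3→Z gives 3>1]
(B,Q,Z): not NE [P2→P gives 7>5]
(B,Q,W): not NE [P3→Z gives 3>0]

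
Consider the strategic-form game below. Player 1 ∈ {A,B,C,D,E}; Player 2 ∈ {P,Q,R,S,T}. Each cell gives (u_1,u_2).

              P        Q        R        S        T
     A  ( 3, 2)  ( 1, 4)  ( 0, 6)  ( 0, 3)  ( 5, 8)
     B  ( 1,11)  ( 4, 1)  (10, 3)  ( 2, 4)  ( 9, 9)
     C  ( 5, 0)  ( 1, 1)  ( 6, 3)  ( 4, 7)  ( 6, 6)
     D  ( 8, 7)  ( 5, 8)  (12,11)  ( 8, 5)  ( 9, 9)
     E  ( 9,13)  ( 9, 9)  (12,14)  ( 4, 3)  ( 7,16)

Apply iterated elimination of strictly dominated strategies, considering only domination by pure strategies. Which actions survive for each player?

IESDS → P1:{B,D,E} P2:{P,R,T}

P1 drop A (D beats it: P:8>3 Q:5>1 R:12>0 S:8>0 T:9>5)
P1 drop C (D beats it: P:8>5 Q:5>1 R:12>6 S:8>4 T:9>6)
P2 drop Q (R beats it: B:3>1 D:11>8 E:14>9)
P2 drop S (P beats it: B:11>4 D:7>5 E:13>3)
P1→{B,D,E} P2→{P,R,T}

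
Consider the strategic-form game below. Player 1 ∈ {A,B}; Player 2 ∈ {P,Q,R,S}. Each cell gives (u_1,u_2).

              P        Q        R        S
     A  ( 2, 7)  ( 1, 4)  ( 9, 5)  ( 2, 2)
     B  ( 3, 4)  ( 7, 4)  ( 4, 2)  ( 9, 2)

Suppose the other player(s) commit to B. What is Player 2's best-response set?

P2 best: {P,Q}

u_2(P vs B) = 4
u_2(Q vs B) = 4
u_2(R vs B) = 2
u_2(S vs B) = 2
max payoff 4 at {P,Q}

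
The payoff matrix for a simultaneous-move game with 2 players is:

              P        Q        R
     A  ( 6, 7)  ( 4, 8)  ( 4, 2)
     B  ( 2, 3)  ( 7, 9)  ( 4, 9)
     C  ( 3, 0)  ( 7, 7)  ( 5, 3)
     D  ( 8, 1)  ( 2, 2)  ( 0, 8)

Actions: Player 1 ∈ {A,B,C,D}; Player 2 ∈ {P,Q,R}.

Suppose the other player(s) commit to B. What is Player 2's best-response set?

u_2(P vs B) = 3
u_2(Q vs B) = 9
u_2(R vs B) = 9
max payoff 9 at {Q,R}

argmax u_2 = {Q,R}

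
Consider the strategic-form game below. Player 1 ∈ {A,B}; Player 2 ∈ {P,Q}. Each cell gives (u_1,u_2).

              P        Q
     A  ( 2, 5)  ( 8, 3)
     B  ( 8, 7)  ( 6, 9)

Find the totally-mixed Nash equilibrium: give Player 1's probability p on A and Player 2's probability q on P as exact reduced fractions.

P1 indiff ⇒ q·2+(1-q)·8 = q·8+(1-q)·6 ⇒ q(-6) = (1-q)(-2) ⇒ q = 1/4
P2 indiff ⇒ p·5+(1-p)·7 = p·3+(1-p)·9 ⇒ p(2) = (1-p)(2) ⇒ p = 1/2

p=1/2, q=1/4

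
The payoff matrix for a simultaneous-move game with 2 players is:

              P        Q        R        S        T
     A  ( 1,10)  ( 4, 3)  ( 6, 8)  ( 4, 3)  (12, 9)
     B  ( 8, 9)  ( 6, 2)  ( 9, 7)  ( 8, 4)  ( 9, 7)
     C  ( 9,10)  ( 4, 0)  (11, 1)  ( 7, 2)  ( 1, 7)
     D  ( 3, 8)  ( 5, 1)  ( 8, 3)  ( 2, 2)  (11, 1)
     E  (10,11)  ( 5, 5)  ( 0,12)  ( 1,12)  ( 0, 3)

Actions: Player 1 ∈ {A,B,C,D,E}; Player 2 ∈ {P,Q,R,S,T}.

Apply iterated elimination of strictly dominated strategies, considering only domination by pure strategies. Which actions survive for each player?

P2 drop Q (P beats it: A:10>3 B:9>2 C:10>0 D:8>1 E:11>5)
P2 drop T (P beats it: A:10>9 B:9>7 C:10>7 D:8>1 E:11>3)
P1 drop A (B beats it: P:8>1 R:9>6 S:8>4)
P1 drop D (B beats it: P:8>3 R:9>8 S:8>2)
P1→{B,C,E} P2→{P,R,S}

Remaining: P1:{B,C,E} P2:{P,R,S}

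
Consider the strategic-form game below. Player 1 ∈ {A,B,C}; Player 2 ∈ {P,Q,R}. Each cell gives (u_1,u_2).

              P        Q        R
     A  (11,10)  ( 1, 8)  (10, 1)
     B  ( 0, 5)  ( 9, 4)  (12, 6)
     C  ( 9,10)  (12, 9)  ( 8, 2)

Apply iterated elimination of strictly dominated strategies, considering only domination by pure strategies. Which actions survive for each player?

IESDS → P1:{A,B} P2:{P,R}

P2 drop Q (P beats it: A:10>8 B:5>4 C:10>9)
P1 drop C (A beats it: P:11>9 R:10>8)
P1→{A,B} P2→{P,R}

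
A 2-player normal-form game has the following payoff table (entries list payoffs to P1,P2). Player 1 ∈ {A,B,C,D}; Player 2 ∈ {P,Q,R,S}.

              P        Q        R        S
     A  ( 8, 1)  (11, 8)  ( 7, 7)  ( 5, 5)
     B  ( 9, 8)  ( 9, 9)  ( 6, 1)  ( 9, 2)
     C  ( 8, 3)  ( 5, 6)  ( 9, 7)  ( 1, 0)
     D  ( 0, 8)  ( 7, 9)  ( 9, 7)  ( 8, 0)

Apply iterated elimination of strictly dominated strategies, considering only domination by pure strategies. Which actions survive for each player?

P2 drop P (Q beats it: A:8>1 B:9>8 C:6>3 D:9>8)
P2 drop S (Q beats it: A:8>5 B:9>2 C:6>0 D:9>0)
P1 drop B (A beats it: Q:11>9 R:7>6)
P1→{A,C,D} P2→{Q,R}

Survivors P1:{A,C,D} P2:{Q,R}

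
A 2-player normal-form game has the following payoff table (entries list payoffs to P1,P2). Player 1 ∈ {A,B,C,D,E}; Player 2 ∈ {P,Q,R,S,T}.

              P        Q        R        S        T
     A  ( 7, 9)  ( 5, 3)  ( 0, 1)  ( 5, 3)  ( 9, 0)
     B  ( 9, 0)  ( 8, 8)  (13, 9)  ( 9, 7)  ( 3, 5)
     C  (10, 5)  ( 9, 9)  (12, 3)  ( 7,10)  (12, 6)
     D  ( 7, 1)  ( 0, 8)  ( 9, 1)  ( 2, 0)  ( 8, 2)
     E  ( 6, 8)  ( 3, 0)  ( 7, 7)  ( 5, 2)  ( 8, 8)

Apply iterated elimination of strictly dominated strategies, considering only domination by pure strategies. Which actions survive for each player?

P1 drop A (C beats it: P:10>7 Q:9>5 R:12>0 S:7>5 T:12>9)
P1 drop D (C beats it: P:10>7 Q:9>0 R:12>9 S:7>2 T:12>8)
P1 drop E (C beats it: P:10>6 Q:9>3 R:12>7 S:7>5 T:12>8)
P2 drop P (Q beats it: B:8>0 C:9>5)
P2 drop T (Q beats it: B:8>5 C:9>6)
P1→{B,C} P2→{Q,R,S}

IESDS → P1:{B,C} P2:{Q,R,S}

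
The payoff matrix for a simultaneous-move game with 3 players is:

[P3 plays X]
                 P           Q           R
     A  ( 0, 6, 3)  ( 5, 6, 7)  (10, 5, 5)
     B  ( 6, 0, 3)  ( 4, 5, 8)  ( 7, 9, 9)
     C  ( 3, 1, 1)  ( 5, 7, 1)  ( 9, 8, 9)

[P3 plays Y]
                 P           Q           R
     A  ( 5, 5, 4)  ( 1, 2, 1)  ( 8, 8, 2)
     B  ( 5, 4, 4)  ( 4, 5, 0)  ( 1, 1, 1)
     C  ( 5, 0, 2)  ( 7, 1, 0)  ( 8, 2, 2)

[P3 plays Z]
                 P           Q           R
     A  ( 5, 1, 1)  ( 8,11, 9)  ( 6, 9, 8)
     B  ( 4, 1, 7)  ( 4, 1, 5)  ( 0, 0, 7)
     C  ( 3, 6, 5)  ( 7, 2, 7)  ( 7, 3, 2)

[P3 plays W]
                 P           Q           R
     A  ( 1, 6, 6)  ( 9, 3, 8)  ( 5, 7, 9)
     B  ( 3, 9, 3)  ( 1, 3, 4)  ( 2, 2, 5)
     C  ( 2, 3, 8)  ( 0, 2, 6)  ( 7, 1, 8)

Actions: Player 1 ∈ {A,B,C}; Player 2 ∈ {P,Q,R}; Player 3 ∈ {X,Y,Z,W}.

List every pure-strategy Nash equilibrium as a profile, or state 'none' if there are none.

PSNE = {(A,Q,Z)}

(A,P,X): not NE [P1→B gives 6>0; P3→W gives 6>3]
(A,P,Y): not NE [P2→R gives 8>5; P3→W gives 6>4]
(A,P,Z): not NE [P2→Q gives 11>1; P3→W gives 6>1]
(A,P,W): not NE [P1→B gives 3>1; P2→R gives 7>6]
(A,Q,X): not NE [P3→Z gives 9>7]
(A,Q,Y): not NE [P1→C gives 7>1; P2→R gives 8>2; P3→Z gives 9>1]
(A,Q,Z): NE
(A,Q,W): not NE [P2→R gives 7>3; P3→Z gives 9>8]
(A,R,X): not NE [P2→Q gives 6>5; P3→W gives 9>5]
(A,R,Y): not NE [P3→W gives 9>2]
(A,R,Z): not NE [P1→C gives 7>6; P2→Q gives 11>9; P3→W gives 9>8]
(A,R,W): not NE [P1→C gives 7>5]
(B,P,X): not NE [P2→R gives 9>0; P3→Z gives 7>3]
(B,P,Y): not NE [P2→Q gives 5>4; P3→Z gives 7>4]
(B,P,Z): not NE [P1→A gives 5>4]
(B,P,W): not NE [P3→Z gives 7>3]
(B,Q,X): not NE [P1→C gives 5>4; P2→R gives 9>5]
(B,Q,Y): not NE [P1→C gives 7>4; P3→X gives 8>0]
(B,Q,Z): not NE [P1→A gives 8>4; P3→X gives 8>5]
(B,Q,W): not NE [P1→A gives 9>1; P2→P gives 9>3; P3→X gives 8>4]
(B,R,X): not NE [P1→A gives 10>7]
(B,R,Y): not NE [P1→C gives 8>1; P2→Q gives 5>1; P3→X gives 9>1]
(B,R,Z): not NE [P1→C gives 7>0; P2→Q gives 1>0; P3→X gives 9>7]
(B,R,W): not NE [P1→C gives 7>2; P2→P gives 9>2; P3→X gives 9>5]
(C,P,X): not NE [P1→B gives 6>3; P2→R gives 8>1; P3→W gives 8>1]
(C,P,Y): not NE [P2→R gives 2>0; P3→W gives 8>2]
(C,P,Z): not NE [P1→A gives 5>3; P3→W gives 8>5]
(C,P,W): not NE [P1→B gives 3>2]
(C,Q,X): not NE [P2→R gives 8>7; P3→Z gives 7>1]
(C,Q,Y): not NE [P2→R gives 2>1; P3→Z gives 7>0]
(C,Q,Z): not NE [P1→A gives 8>7; P2→P gives 6>2]
(C,Q,W): not NE [P1→A gives 9>0; P2→P gives 3>2; P3→Z gives 7>6]
(C,R,X): not NE [P1→A gives 10>9]
(C,R,Y): not NE [P3→X gives 9>2]
(C,R,Z): not NE [P2→P gives 6>3; P3→X gives 9>2]
(C,R,W): not NE [P2→P gives 3>1; P3→X gives 9>8]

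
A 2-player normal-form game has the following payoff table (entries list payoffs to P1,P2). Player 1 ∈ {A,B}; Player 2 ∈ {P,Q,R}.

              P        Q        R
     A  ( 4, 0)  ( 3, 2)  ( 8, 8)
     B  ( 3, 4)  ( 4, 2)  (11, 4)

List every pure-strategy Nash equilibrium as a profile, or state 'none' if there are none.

PSNE = {(B,R)}

(A,P): not NE [P2→R gives 8>0]
(A,Q): not NE [P1→B gives 4>3; P2→R gives 8>2]
(A,R): not NE [P1→B gives 11>8]
(B,P): not NE [P1→A gives 4>3]
(B,Q): not NE [P2→R gives 4>2]
(B,R): NE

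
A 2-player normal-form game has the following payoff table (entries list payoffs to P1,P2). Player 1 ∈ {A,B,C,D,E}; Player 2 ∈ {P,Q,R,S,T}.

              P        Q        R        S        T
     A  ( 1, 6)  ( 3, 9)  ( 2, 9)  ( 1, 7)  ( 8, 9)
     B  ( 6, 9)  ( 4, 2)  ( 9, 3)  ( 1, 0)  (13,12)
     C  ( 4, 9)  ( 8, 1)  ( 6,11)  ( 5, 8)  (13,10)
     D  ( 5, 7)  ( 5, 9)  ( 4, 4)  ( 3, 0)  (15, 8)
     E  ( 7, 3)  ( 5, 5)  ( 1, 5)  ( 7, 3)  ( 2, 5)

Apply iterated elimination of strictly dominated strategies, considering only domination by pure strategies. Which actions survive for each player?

P1 drop A (C beats it: P:4>1 Q:8>3 R:6>2 S:5>1 T:13>8)
P2 drop P (T beats it: B:12>9 C:10>9 D:8>7 E:5>3)
P2 drop S (R beats it: B:3>0 C:11>8 D:4>0 E:5>3)
P1 drop E (C beats it: Q:8>5 R:6>1 T:13>2)
P1→{B,C,D} P2→{Q,R,T}

Remaining: P1:{B,C,D} P2:{Q,R,T}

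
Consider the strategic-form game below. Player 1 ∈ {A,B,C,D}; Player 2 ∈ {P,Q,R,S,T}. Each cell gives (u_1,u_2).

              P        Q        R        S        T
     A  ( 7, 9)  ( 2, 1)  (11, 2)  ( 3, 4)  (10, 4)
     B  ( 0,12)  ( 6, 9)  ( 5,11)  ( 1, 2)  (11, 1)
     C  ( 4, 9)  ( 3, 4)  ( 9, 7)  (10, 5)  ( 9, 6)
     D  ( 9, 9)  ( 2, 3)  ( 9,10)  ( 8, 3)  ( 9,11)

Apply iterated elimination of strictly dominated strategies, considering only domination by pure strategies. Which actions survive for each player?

Survivors P1:{A,B,D} P2:{P,R,T}

P2 drop Q (P beats it: A:9>1 B:12>9 C:9>4 D:9>3)
P2 drop S (P beats it: A:9>4 B:12>2 C:9>5 D:9>3)
P1 drop C (A beats it: P:7>4 R:11>9 T:10>9)
P1→{A,B,D} P2→{P,R,T}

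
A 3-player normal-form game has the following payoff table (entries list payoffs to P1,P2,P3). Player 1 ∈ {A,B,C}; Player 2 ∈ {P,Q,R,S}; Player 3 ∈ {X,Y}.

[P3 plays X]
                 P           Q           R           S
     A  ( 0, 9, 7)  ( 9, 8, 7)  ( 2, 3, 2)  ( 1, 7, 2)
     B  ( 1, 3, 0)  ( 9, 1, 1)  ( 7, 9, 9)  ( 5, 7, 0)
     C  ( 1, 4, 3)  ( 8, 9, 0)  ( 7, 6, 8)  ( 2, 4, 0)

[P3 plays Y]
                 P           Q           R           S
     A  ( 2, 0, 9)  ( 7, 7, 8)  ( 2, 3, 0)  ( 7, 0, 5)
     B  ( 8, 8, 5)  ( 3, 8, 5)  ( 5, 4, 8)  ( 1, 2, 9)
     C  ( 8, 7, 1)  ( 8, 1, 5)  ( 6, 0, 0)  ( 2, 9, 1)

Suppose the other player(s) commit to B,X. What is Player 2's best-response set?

u_2(P vs B,X) = 3
u_2(Q vs B,X) = 1
u_2(R vs B,X) = 9
u_2(S vs B,X) = 7
max payoff 9 at {R}

BR_2 = {R}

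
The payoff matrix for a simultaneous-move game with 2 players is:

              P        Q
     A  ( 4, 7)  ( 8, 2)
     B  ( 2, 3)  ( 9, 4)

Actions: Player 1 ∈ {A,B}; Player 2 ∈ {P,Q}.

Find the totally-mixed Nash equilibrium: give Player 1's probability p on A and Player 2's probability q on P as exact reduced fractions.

p=1/6, q=1/3

P1 indiff ⇒ q·4+(1-q)·8 = q·2+(1-q)·9 ⇒ q(2) = (1-q)(1) ⇒ q = 1/3
P2 indiff ⇒ p·7+(1-p)·3 = p·2+(1-p)·4 ⇒ p(5) = (1-p)(1) ⇒ p = 1/6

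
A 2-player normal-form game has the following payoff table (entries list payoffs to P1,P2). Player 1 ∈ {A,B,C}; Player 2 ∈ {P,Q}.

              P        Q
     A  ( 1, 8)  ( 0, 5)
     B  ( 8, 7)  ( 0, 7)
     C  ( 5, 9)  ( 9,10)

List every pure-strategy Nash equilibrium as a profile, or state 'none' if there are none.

Nash profiles: (B,P), (C,Q)

(A,P): not NE [P1→B gives 8>1]
(A,Q): not NE [P1→C gives 9>0; P2→P gives 8>5]
(B,P): NE
(B,Q): not NE [P1→C gives 9>0]
(C,P): not NE [P1→B gives 8>5; P2→Q gives 10>9]
(C,Q): NE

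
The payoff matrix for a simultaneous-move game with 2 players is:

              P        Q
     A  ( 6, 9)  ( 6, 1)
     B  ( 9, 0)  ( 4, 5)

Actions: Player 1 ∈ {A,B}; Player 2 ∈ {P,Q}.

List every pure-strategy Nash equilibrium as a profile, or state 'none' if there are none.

Equilibria: none

(A,P): not NE [P1→B gives 9>6]
(A,Q): not NE [P2→P gives 9>1]
(B,P): not NE [P2→Q gives 5>0]
(B,Q): not NE [P1→A gives 6>4]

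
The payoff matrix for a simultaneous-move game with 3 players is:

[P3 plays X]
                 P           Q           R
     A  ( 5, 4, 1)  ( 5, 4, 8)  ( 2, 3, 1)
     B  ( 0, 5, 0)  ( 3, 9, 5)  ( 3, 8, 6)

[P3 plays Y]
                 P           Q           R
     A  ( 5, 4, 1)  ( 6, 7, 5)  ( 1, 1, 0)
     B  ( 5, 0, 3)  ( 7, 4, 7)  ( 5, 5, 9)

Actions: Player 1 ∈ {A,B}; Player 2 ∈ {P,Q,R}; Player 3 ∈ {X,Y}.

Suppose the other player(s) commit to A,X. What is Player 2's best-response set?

u_2(P vs A,X) = 4
u_2(Q vs A,X) = 4
u_2(R vs A,X) = 3
max payoff 4 at {P,Q}

argmax u_2 = {P,Q}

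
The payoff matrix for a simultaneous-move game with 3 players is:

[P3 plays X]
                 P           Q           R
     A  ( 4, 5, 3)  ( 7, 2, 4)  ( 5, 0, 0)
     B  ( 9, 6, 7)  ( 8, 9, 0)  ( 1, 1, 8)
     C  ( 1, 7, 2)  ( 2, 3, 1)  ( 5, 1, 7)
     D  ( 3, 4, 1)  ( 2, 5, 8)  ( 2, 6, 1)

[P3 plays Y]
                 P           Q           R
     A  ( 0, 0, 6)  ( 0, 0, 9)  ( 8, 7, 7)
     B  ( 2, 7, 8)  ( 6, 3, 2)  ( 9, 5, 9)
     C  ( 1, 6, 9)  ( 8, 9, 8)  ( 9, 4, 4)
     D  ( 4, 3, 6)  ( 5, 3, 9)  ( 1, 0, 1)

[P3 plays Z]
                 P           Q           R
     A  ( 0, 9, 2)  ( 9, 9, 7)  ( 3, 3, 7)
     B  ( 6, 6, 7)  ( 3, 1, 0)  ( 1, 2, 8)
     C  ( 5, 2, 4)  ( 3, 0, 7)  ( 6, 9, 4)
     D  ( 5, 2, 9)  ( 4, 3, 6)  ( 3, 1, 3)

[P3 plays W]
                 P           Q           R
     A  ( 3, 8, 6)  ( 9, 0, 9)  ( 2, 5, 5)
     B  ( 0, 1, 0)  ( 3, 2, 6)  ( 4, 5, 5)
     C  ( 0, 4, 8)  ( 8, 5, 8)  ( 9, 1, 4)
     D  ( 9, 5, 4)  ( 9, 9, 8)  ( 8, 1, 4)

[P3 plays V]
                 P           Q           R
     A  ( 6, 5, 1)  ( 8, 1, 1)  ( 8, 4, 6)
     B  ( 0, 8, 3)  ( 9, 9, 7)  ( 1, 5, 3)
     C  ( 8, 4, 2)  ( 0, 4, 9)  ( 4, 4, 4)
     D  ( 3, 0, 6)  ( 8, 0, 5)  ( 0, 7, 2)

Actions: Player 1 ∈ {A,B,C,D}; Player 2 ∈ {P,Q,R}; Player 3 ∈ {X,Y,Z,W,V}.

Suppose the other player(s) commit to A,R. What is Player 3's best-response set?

BR_3 = {Y,Z}

u_3(X vs A,R) = 0
u_3(Y vs A,R) = 7
u_3(Z vs A,R) = 7
u_3(W vs A,R) = 5
u_3(V vs A,R) = 6
max payoff 7 at {Y,Z}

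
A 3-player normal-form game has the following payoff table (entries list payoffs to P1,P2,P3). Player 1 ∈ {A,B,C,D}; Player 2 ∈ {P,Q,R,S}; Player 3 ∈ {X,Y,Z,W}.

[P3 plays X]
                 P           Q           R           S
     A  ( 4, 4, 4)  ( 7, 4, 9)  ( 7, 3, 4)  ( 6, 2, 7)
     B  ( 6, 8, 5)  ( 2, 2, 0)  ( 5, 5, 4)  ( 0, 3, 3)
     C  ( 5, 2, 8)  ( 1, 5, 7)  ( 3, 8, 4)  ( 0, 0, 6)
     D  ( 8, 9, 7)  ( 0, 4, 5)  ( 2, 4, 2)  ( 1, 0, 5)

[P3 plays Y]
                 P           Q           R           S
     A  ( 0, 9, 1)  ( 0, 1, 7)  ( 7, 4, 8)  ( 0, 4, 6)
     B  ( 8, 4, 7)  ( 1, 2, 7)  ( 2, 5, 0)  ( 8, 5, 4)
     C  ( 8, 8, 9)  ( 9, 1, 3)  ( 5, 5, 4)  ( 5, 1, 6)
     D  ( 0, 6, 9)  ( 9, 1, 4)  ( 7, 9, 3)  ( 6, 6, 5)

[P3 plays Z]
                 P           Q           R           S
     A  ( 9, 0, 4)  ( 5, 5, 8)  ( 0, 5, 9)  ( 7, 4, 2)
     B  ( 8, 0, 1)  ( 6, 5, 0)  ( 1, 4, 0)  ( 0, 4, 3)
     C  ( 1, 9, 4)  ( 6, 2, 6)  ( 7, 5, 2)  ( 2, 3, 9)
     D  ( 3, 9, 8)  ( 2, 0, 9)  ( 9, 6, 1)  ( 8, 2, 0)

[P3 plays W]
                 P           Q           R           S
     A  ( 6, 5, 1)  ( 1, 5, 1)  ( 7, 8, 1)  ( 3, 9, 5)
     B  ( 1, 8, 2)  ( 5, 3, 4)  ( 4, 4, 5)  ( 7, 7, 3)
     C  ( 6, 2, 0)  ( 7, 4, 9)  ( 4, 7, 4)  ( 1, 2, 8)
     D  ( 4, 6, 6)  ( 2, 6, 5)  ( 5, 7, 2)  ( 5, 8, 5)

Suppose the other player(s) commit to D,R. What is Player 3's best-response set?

argmax u_3 = {Y}

u_3(X vs D,R) = 2
u_3(Y vs D,R) = 3
u_3(Z vs D,R) = 1
u_3(W vs D,R) = 2
max payoff 3 at {Y}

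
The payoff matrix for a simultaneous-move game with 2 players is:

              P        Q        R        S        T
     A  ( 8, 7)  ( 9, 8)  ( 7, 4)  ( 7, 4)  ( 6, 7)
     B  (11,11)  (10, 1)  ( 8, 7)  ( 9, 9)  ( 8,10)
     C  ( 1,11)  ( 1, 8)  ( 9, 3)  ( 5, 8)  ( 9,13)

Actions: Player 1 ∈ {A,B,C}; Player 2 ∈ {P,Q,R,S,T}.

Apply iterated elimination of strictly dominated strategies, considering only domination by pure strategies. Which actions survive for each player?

P1 drop A (B beats it: P:11>8 Q:10>9 R:8>7 S:9>7 T:8>6)
P2 drop Q (P beats it: B:11>1 C:11>8)
P2 drop R (P beats it: B:11>7 C:11>3)
P2 drop S (P beats it: B:11>9 C:11>8)
P1→{B,C} P2→{P,T}

Survivors P1:{B,C} P2:{P,T}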